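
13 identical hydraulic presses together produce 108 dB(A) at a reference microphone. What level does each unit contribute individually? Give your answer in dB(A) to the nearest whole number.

Dividing the total intensity by 13 lowers the level by 10·log₁₀ 13 = 11.139 dB: L₁ = 108 − 11.139.

97 dB(A)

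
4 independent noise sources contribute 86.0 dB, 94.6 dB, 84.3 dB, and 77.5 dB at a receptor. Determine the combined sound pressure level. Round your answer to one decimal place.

For uncorrelated sources the intensities add, so convert each level to linear form, sum, and take 10·log₁₀ of the total.
Σ 10^(L/10) = 10^(86.0/10) + 10^(94.6/10) + 10^(84.3/10) + 10^(77.5/10) = 3.608e+09.
L_total = 10·log₁₀(3.608e+09) = 95.57 dB.

95.6 dB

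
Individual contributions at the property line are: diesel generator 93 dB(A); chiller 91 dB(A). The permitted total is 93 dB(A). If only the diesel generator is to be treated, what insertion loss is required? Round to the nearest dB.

Everything except the diesel generator sums to 10^(91/10) = 1.259e+09 in linear terms, 91.00 dB(A).
The limit corresponds to 10^(93/10) = 1.995e+09; subtracting the fixed part leaves 7.363e+08 for the diesel generator, i.e. 88.67 dB(A).
Required insertion loss = 93 − 88.67 = 4.33 dB.

4 dB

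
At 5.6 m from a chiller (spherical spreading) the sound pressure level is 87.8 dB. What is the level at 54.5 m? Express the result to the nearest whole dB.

Point-source attenuation: ΔL = 20·log₁₀(r₂/r₁) = 20·log₁₀(54.5/5.6) = 19.764 dB.
L₂ = 87.8 − 20·log₁₀(54.5/5.6) = 87.8 − 19.764 = 68.04 dB.

68 dB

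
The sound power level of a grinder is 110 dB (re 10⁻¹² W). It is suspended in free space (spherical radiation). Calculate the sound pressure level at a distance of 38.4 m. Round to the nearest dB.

The power spreads over a sphere of area 4π·r², so L_p = L_w − 10·log₁₀(4π·r²).
4π·r² = 1.853e+04 m², 10·log₁₀ of that is 42.679 dB.
L_p = 110 − 42.679 = 67.32 dB.

67 dB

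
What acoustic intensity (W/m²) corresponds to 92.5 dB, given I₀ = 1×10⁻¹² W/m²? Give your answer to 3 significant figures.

0.00178 W/m²

L = 10·log₁₀(I/I₀) ⇒ I = I₀·10^(L/10) = 10⁻¹² × 10^9.25.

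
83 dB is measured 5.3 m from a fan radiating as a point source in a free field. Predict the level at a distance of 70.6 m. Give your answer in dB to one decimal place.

For a point source, L₂ = L₁ − 20·log₁₀(r₂/r₁).
L₂ = 83 − 20·log₁₀(70.6/5.3) = 83 − 22.491 = 60.51 dB.

60.5 dB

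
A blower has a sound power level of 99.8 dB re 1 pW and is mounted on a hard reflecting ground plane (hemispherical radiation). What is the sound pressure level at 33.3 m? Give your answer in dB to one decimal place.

L_p = L_w − 10·log₁₀(2π·r²) with r = 33.3 m.
2π·r² = 6967 m², 10·log₁₀ of that is 38.431 dB.
L_p = 99.8 − 38.431 = 61.37 dB.

61.4 dB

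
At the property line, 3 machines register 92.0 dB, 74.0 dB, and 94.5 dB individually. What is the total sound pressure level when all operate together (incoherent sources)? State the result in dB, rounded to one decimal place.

96.5 dB

For uncorrelated sources the intensities add, so convert each level to linear form, sum, and take 10·log₁₀ of the total.
Σ 10^(L/10) = 10^(92.0/10) + 10^(74.0/10) + 10^(94.5/10) = 4.428e+09.
L_total = 10·log₁₀(4.428e+09) = 96.46 dB.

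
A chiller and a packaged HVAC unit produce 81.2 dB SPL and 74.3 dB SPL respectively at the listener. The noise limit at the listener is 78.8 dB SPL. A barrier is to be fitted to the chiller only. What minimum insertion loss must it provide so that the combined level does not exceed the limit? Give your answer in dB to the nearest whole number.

4 dB

Fixed contribution from the other source: Σ 10^(L/10) = 10^(74.3/10) = 2.692e+07 (74.30 dB SPL).
The limit corresponds to 10^(78.8/10) = 7.586e+07; subtracting the fixed part leaves 4.894e+07 for the chiller, i.e. 76.90 dB SPL.
Required insertion loss = 81.2 − 76.90 = 4.30 dB.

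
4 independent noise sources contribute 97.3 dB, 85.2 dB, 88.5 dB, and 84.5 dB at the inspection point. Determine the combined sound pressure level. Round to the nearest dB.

Incoherent sources combine by intensity addition: L_total = 10·log₁₀(Σ 10^(L_i/10)).
Σ 10^(L/10) = 10^(97.3/10) + 10^(85.2/10) + 10^(88.5/10) + 10^(84.5/10) = 6.691e+09.
L_total = 10·log₁₀(6.691e+09) = 98.26 dB.

98 dB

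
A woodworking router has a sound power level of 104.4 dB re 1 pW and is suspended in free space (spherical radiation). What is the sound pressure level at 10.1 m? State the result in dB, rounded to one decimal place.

Free-field spherical radiation: L_p = L_w − 10·log₁₀(4π·r²), r = 10.1 m.
4π·r² = 1282 m², 10·log₁₀ of that is 31.079 dB.
L_p = 104.4 − 31.079 = 73.32 dB.

73.3 dB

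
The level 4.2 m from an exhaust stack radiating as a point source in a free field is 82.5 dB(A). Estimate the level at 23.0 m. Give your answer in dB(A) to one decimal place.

67.7 dB(A)

Point-source attenuation: ΔL = 20·log₁₀(r₂/r₁) = 20·log₁₀(23.0/4.2) = 14.770 dB.
L₂ = 82.5 − 20·log₁₀(23.0/4.2) = 82.5 − 14.770 = 67.73 dB(A).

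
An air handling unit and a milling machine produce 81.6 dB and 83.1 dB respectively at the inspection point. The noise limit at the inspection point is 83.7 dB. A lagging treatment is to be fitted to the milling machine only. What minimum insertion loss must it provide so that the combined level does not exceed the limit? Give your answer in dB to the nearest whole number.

Everything except the milling machine sums to 10^(81.6/10) = 1.445e+08 in linear terms, 81.60 dB.
The limit corresponds to 10^(83.7/10) = 2.344e+08; subtracting the fixed part leaves 8.988e+07 for the milling machine, i.e. 79.54 dB.
So the milling machine must be reduced from 83.1 to 79.54 dB: IL = 3.56 dB.

4 dB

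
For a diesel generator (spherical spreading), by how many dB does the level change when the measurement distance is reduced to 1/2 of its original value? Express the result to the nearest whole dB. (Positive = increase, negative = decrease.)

With spherical spreading the level changes by −20·log₁₀(r₂/r₁).
ΔL = −20·log₁₀(0.5) = +6.02 dB.

+6 dB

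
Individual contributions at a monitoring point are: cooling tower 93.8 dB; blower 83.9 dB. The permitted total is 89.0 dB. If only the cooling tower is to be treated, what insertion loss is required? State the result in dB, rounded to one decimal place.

The untreated sources together contribute 10^(83.9/10) = 2.455e+08, i.e. 83.90 dB.
To meet 89.0 dB overall, the treated cooling tower may contribute at most 10^(89.0/10) − 2.455e+08 = 5.489e+08, i.e. 87.39 dB.
So the cooling tower must be reduced from 93.8 to 87.39 dB: IL = 6.41 dB.

6.4 dB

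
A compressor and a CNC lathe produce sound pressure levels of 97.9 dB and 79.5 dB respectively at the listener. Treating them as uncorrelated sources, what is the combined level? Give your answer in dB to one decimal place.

For uncorrelated sources the intensities add, so convert each level to linear form, sum, and take 10·log₁₀ of the total.
Σ 10^(L/10) = 10^(97.9/10) + 10^(79.5/10) = 6.255e+09.
L_total = 10·log₁₀(6.255e+09) = 97.96 dB.

98.0 dB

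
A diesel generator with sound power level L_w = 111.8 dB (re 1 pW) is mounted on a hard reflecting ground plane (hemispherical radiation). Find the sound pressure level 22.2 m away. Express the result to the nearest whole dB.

77 dB

L_p = L_w − 10·log₁₀(2π·r²) with r = 22.2 m.
2π·r² = 3097 m², 10·log₁₀ of that is 34.909 dB.
L_p = 111.8 − 34.909 = 76.89 dB.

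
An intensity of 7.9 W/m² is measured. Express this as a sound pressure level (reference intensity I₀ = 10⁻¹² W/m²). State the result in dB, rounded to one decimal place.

129.0 dB

Dividing by I₀ shifts the exponent by 12: I/I₀ = 7.9×10^12.
L = 10·(0.8976 + 12) = 128.98 dB.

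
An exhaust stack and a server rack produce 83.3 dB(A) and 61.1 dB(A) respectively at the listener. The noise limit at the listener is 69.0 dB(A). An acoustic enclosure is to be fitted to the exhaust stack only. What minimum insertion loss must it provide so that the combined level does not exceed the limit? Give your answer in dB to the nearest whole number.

The untreated sources together contribute 10^(61.1/10) = 1.288e+06, i.e. 61.10 dB(A).
The limit corresponds to 10^(69.0/10) = 7.943e+06; subtracting the fixed part leaves 6.655e+06 for the exhaust stack, i.e. 68.23 dB(A).
Required insertion loss = 83.3 − 68.23 = 15.07 dB.

15 dB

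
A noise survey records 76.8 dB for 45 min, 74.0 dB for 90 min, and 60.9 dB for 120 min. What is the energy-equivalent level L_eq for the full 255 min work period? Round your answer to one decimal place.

Weight each interval's intensity by its duration and average over T = 255 min:
Σ tᵢ·10^(Lᵢ/10) = 45·10^(76.8/10) + 90·10^(74.0/10) + 120·10^(60.9/10) = 4.562e+09.
L_eq = 10·log₁₀(4.562e+09/255) = 72.53 dB.

72.5 dB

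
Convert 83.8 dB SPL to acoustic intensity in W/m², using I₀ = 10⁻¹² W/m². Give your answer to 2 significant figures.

I/I₀ = 10^(83.8/10) = 2.399e+08, so I = 2.399e+08 × 10⁻¹² W/m².

0.00024 W/m²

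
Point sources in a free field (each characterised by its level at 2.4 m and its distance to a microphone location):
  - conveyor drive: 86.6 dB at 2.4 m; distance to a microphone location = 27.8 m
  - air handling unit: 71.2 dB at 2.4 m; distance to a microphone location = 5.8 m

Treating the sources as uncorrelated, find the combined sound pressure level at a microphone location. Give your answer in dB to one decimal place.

First find each source's level at the receiver (point-source: −20·log₁₀(r/r_ref)), then combine on an intensity basis.
conveyor drive: 86.6 − 20·log₁₀(27.8/2.4) = 86.6 − 21.28 = 65.32 dB.
air handling unit: 71.2 − 20·log₁₀(5.8/2.4) = 71.2 − 7.66 = 63.54 dB.
Σ 10^(L/10) = 5.664e+06 → L_total = 10·log₁₀(5.664e+06) = 67.53 dB.

67.5 dB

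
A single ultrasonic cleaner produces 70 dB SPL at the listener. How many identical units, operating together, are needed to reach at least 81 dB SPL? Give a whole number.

The shortfall is 81 − 70 = 11.0 dB, and N units add 10·log₁₀ N, so need 10·log₁₀ N ≥ 11.0.
N ≥ 10^(11.0/10) = 12.589, so N = 13.

13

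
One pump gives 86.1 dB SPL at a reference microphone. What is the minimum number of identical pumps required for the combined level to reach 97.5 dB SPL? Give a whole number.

14

The shortfall is 97.5 − 86.1 = 11.4 dB, and N units add 10·log₁₀ N, so need 10·log₁₀ N ≥ 11.4.
N ≥ 10^(11.4/10) = 13.804, so N = 14.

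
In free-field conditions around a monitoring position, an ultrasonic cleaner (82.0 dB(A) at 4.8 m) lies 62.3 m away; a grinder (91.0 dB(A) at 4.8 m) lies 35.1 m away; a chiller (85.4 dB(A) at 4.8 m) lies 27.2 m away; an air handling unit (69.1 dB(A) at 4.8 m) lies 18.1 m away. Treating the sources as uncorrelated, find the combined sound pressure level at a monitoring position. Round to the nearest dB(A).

Propagate each source to the receiver with L = L_ref − 20·log₁₀(r/r_ref), then add intensities.
ultrasonic cleaner: 82.0 − 20·log₁₀(62.3/4.8) = 82.0 − 22.26 = 59.74 dB(A).
grinder: 91.0 − 20·log₁₀(35.1/4.8) = 91.0 − 17.28 = 73.72 dB(A).
chiller: 85.4 − 20·log₁₀(27.2/4.8) = 85.4 − 15.07 = 70.33 dB(A).
air handling unit: 69.1 − 20·log₁₀(18.1/4.8) = 69.1 − 11.53 = 57.57 dB(A).
Σ 10^(L/10) = 3.585e+07 → L_total = 10·log₁₀(3.585e+07) = 75.55 dB(A).

76 dB(A)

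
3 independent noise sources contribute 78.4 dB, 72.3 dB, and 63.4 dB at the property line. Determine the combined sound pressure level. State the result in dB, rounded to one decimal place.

79.5 dB

For uncorrelated sources the intensities add, so convert each level to linear form, sum, and take 10·log₁₀ of the total.
Σ 10^(L/10) = 10^(78.4/10) + 10^(72.3/10) + 10^(63.4/10) = 8.835e+07.
L_total = 10·log₁₀(8.835e+07) = 79.46 dB.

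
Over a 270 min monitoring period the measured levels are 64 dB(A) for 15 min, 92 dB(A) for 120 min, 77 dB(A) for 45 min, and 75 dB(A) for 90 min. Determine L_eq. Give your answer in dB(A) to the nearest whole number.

89 dB(A)

L_eq = 10·log₁₀[(1/T)·Σ tᵢ·10^(Lᵢ/10)] with T = 270 min.
Σ tᵢ·10^(Lᵢ/10) = 15·10^(64/10) + 120·10^(92/10) + 45·10^(77/10) + 90·10^(75/10) = 1.953e+11.
L_eq = 10·log₁₀(1.953e+11/270) = 88.59 dB(A).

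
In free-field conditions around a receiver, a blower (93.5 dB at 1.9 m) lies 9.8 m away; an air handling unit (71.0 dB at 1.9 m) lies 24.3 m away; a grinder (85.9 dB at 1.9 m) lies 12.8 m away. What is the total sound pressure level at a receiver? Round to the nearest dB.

80 dB

Apply inverse-square spreading to bring every level to the receiver, then sum 10^(L/10).
blower: 93.5 − 20·log₁₀(9.8/1.9) = 93.5 − 14.25 = 79.25 dB.
air handling unit: 71.0 − 20·log₁₀(24.3/1.9) = 71.0 − 22.14 = 48.86 dB.
grinder: 85.9 − 20·log₁₀(12.8/1.9) = 85.9 − 16.57 = 69.33 dB.
Σ 10^(L/10) = 9.280e+07 → L_total = 10·log₁₀(9.280e+07) = 79.68 dB.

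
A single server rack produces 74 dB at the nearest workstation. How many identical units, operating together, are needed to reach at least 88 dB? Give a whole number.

26

Need L₁ + 10·log₁₀ N ≥ 88, i.e. log₁₀ N ≥ 1.40.
N ≥ 10^(14.0/10) = 25.119, so N = 26.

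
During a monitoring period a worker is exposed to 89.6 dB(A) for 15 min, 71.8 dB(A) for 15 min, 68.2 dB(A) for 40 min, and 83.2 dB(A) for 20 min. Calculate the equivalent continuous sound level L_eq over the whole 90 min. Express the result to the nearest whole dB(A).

Weight each interval's intensity by its duration and average over T = 90 min:
Σ tᵢ·10^(Lᵢ/10) = 15·10^(89.6/10) + 15·10^(71.8/10) + 40·10^(68.2/10) + 20·10^(83.2/10) = 1.835e+10.
L_eq = 10·log₁₀(1.835e+10/90) = 83.09 dB(A).

83 dB(A)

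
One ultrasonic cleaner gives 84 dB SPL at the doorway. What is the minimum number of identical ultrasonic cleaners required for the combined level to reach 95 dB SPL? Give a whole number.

N identical sources give L₁ + 10·log₁₀ N, so require 10·log₁₀ N ≥ 95 − 84 = 11.0 dB.
N ≥ 10^(11.0/10) = 12.589, so N = 13.

13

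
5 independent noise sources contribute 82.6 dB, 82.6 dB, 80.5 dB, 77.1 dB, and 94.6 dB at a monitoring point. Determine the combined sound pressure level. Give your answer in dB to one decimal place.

95.3 dB

For uncorrelated sources the intensities add, so convert each level to linear form, sum, and take 10·log₁₀ of the total.
Σ 10^(L/10) = 10^(82.6/10) + 10^(82.6/10) + 10^(80.5/10) + 10^(77.1/10) + 10^(94.6/10) = 3.411e+09.
L_total = 10·log₁₀(3.411e+09) = 95.33 dB.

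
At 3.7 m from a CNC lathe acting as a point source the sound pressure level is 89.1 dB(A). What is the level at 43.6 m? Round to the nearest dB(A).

68 dB(A)

Point-source attenuation: ΔL = 20·log₁₀(r₂/r₁) = 20·log₁₀(43.6/3.7) = 21.426 dB.
L₂ = 89.1 − 20·log₁₀(43.6/3.7) = 89.1 − 21.426 = 67.67 dB(A).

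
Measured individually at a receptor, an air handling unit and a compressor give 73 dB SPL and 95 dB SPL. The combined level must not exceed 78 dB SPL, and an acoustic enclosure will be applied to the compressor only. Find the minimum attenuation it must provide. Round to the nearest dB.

The untreated sources together contribute 10^(73/10) = 1.995e+07, i.e. 73.00 dB SPL.
The limit corresponds to 10^(78/10) = 6.310e+07; subtracting the fixed part leaves 4.314e+07 for the compressor, i.e. 76.35 dB SPL.
So the compressor must be reduced from 95 to 76.35 dB SPL: IL = 18.65 dB.

19 dB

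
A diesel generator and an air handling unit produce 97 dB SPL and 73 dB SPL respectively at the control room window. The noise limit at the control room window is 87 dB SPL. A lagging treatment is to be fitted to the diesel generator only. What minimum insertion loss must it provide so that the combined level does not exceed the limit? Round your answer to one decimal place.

Everything except the diesel generator sums to 10^(73/10) = 1.995e+07 in linear terms, 73.00 dB SPL.
To meet 87 dB SPL overall, the treated diesel generator may contribute at most 10^(87/10) − 1.995e+07 = 4.812e+08, i.e. 86.82 dB SPL.
Required insertion loss = 97 − 86.82 = 10.18 dB.

10.2 dB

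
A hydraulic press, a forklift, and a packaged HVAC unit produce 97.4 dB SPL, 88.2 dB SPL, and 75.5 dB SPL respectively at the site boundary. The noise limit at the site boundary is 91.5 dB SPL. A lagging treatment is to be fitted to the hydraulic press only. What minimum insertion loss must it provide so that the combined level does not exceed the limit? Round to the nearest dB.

9 dB

Fixed contribution from the other sources: Σ 10^(L/10) = 10^(88.2/10) + 10^(75.5/10) = 6.962e+08 (88.43 dB SPL).
The limit corresponds to 10^(91.5/10) = 1.413e+09; subtracting the fixed part leaves 7.164e+08 for the hydraulic press, i.e. 88.55 dB SPL.
Required insertion loss = 97.4 − 88.55 = 8.85 dB.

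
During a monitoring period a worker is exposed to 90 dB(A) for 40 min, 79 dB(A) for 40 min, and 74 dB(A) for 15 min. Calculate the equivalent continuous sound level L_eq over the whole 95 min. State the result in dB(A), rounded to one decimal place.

The energy average is taken in the linear domain: L_eq = 10·log₁₀[(Σ tᵢ·10^(Lᵢ/10))/T], T = 95 min.
Σ tᵢ·10^(Lᵢ/10) = 40·10^(90/10) + 40·10^(79/10) + 15·10^(74/10) = 4.355e+10.
L_eq = 10·log₁₀(4.355e+10/95) = 86.61 dB(A).

86.6 dB(A)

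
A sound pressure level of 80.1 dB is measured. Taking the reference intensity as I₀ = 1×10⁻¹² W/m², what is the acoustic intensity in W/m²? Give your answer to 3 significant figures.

0.000102 W/m²

L = 10·log₁₀(I/I₀) ⇒ I = I₀·10^(L/10) = 10⁻¹² × 10^8.01.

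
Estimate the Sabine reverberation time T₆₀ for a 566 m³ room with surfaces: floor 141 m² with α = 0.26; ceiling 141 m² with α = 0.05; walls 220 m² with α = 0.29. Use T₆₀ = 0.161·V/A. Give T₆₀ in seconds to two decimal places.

0.85 s

Total absorption A = 141·0.26 + 141·0.05 + 220·0.29 = 107.51 m² sabins.
T₆₀ = 0.161 × 566 / 107.51 = 0.848 s.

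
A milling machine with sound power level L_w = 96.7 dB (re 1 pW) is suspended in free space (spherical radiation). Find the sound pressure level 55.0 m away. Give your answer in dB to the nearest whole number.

51 dB

L_p = L_w − 10·log₁₀(4π·r²) with r = 55.0 m.
4π·r² = 3.801e+04 m², 10·log₁₀ of that is 45.799 dB.
L_p = 96.7 − 45.799 = 50.90 dB.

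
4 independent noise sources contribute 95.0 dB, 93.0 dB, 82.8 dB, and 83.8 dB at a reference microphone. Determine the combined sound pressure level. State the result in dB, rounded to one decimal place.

Incoherent sources combine by intensity addition: L_total = 10·log₁₀(Σ 10^(L_i/10)).
Σ 10^(L/10) = 10^(95.0/10) + 10^(93.0/10) + 10^(82.8/10) + 10^(83.8/10) = 5.588e+09.
L_total = 10·log₁₀(5.588e+09) = 97.47 dB.

97.5 dB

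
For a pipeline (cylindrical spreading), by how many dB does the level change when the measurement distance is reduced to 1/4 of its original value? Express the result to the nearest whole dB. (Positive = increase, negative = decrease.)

Line-source spreading: ΔL = −10·log₁₀(r₂/r₁).
ΔL = −10·log₁₀(0.25) = +6.02 dB.

+6 dB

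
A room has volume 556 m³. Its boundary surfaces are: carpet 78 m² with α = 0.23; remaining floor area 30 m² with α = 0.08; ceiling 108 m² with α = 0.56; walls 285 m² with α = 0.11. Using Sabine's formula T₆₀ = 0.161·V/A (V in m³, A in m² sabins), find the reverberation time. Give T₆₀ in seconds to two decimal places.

A = Σ Sᵢαᵢ = 78·0.23 + 30·0.08 + 108·0.56 + 285·0.11 = 112.17 m².
T₆₀ = 0.161 × 556 / 112.17 = 0.798 s.

0.80 s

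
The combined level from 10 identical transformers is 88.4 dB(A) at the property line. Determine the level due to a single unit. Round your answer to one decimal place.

For N identical incoherent sources L_total = L₁ + 10·log₁₀ N, so L₁ = 88.4 − 10·log₁₀(10) = 88.4 − 10.000.

78.4 dB(A)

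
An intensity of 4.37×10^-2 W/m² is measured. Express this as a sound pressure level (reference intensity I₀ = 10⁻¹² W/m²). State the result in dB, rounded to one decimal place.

I/I₀ = 4.37×10^-2/10⁻¹² = 4.37×10^10, and L = 10·log₁₀(I/I₀).
L = 10·(0.6405 + 10) = 106.40 dB.

106.4 dB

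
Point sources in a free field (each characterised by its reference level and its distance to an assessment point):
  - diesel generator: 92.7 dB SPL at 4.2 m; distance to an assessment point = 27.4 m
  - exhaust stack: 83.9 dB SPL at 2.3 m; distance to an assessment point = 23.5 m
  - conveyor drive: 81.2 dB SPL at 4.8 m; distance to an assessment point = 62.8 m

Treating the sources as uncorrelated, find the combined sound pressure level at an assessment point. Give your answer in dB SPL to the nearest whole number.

Apply inverse-square spreading to bring every level to the receiver, then sum 10^(L/10).
diesel generator: 92.7 − 20·log₁₀(27.4/4.2) = 92.7 − 16.29 = 76.41 dB SPL.
exhaust stack: 83.9 − 20·log₁₀(23.5/2.3) = 83.9 − 20.19 = 63.71 dB SPL.
conveyor drive: 81.2 − 20·log₁₀(62.8/4.8) = 81.2 − 22.33 = 58.87 dB SPL.
Σ 10^(L/10) = 4.687e+07 → L_total = 10·log₁₀(4.687e+07) = 76.71 dB SPL.

77 dB SPL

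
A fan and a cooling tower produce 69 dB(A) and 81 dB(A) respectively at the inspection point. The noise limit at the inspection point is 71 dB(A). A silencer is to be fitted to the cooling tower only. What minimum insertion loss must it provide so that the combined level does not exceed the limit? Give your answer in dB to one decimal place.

14.3 dB

The untreated sources together contribute 10^(69/10) = 7.943e+06, i.e. 69.00 dB(A).
To meet 71 dB(A) overall, the treated cooling tower may contribute at most 10^(71/10) − 7.943e+06 = 4.646e+06, i.e. 66.67 dB(A).
Required insertion loss = 81 − 66.67 = 14.33 dB.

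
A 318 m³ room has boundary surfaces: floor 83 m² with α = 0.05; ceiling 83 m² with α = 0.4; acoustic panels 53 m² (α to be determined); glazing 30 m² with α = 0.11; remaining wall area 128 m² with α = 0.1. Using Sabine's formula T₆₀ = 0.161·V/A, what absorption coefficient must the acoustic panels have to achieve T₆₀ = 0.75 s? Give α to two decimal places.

Required total absorption A = 0.161·318/0.75 = 68.26 m².
Absorption from the other surfaces = 83·0.05 + 83·0.4 + 30·0.11 + 128·0.1 = 53.45 m², so the acoustic panels must supply 14.81 m² over 53 m².
α = 14.81/53 = 0.280.

0.28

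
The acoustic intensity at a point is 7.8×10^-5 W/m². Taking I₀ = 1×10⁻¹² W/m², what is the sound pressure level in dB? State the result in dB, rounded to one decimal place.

78.9 dB

I/I₀ = 7.8×10^-5/10⁻¹² = 7.8×10^7, and L = 10·log₁₀(I/I₀).
L = 10·(0.8921 + 7) = 78.92 dB.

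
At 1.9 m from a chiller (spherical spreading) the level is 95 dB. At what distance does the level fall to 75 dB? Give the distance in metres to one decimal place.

19.0 m

For a point source L₁ − L₂ = 20·log₁₀(r₂/r₁), so r₂ = r₁·10^((L₁−L₂)/20).
r₂ = 1.9·10^((95−75)/20) = 1.9·10^(20.0/20) = 19.00 m.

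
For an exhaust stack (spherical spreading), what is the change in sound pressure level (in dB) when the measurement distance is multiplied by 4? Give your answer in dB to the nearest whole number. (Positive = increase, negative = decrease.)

With spherical spreading the level changes by −20·log₁₀(r₂/r₁).
ΔL = −20·log₁₀(4) = -12.04 dB.

-12 dB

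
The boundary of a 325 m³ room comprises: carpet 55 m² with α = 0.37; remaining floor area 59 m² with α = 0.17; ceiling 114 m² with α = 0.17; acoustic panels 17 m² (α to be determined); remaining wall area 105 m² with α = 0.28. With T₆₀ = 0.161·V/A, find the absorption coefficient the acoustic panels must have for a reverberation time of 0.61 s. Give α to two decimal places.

0.39

A = 0.161·V/T₆₀ = 0.161·325/0.61 = 85.78 m² sabins.
Absorption from the other surfaces = 55·0.37 + 59·0.17 + 114·0.17 + 105·0.28 = 79.16 m², so the acoustic panels must supply 6.62 m² over 17 m².
α = 6.62/17 = 0.389.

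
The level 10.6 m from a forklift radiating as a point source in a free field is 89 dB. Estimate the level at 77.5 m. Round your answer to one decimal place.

71.7 dB

For a point source, L₂ = L₁ − 20·log₁₀(r₂/r₁).
L₂ = 89 − 20·log₁₀(77.5/10.6) = 89 − 17.280 = 71.72 dB.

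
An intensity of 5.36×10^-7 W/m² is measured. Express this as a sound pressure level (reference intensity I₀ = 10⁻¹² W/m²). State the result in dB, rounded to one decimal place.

I/I₀ = 5.36×10^-7/10⁻¹² = 5.36×10^5, and L = 10·log₁₀(I/I₀).
L = 10·(0.7292 + 5) = 57.29 dB.

57.3 dB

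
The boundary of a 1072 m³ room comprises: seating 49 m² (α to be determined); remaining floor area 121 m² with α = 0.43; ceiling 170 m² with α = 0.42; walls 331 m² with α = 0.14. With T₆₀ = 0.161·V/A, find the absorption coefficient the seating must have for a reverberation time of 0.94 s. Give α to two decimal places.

From T₆₀ = 0.161·V/A, the target T₆₀ = 0.94 s needs A = 0.161·1072/0.94 = 183.61 m².
Absorption from the other surfaces = 121·0.43 + 170·0.42 + 331·0.14 = 169.77 m², so the seating must supply 13.84 m² over 49 m².
α = 13.84/49 = 0.282.

0.28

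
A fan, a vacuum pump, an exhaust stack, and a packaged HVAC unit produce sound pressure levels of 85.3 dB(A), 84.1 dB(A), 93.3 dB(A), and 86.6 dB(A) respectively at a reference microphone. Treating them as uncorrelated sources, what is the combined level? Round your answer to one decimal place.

95.0 dB(A)

For uncorrelated sources the intensities add, so convert each level to linear form, sum, and take 10·log₁₀ of the total.
Σ 10^(L/10) = 10^(85.3/10) + 10^(84.1/10) + 10^(93.3/10) + 10^(86.6/10) = 3.191e+09.
L_total = 10·log₁₀(3.191e+09) = 95.04 dB(A).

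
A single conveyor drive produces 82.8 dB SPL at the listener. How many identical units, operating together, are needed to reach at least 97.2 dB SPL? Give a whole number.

28

Need L₁ + 10·log₁₀ N ≥ 97.2, i.e. log₁₀ N ≥ 1.44.
N ≥ 10^(14.4/10) = 27.542, so N = 28.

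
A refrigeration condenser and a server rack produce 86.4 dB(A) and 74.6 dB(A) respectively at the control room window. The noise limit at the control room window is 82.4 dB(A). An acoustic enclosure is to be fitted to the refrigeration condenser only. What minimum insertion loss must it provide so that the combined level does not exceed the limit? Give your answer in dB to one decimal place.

Fixed contribution from the other source: Σ 10^(L/10) = 10^(74.6/10) = 2.884e+07 (74.60 dB(A)).
To meet 82.4 dB(A) overall, the treated refrigeration condenser may contribute at most 10^(82.4/10) − 2.884e+07 = 1.449e+08, i.e. 81.61 dB(A).
So the refrigeration condenser must be reduced from 86.4 to 81.61 dB(A): IL = 4.79 dB.

4.8 dB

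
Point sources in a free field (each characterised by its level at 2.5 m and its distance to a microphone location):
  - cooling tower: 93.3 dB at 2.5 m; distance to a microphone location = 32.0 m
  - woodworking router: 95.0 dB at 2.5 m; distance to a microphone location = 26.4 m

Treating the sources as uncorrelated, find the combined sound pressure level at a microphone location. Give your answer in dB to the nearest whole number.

Apply inverse-square spreading to bring every level to the receiver, then sum 10^(L/10).
cooling tower: 93.3 − 20·log₁₀(32.0/2.5) = 93.3 − 22.14 = 71.16 dB.
woodworking router: 95.0 − 20·log₁₀(26.4/2.5) = 95.0 − 20.47 = 74.53 dB.
Σ 10^(L/10) = 4.141e+07 → L_total = 10·log₁₀(4.141e+07) = 76.17 dB.

76 dB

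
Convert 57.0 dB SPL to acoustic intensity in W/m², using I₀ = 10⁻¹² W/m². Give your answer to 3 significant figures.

5.01e-07 W/m²

I = I₀·10^(L/10) = 10⁻¹² × 10^(57.0/10) = 10^(-6.300).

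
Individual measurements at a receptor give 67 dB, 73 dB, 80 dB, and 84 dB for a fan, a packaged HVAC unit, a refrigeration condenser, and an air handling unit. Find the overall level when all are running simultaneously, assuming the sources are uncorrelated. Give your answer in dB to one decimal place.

85.8 dB

For uncorrelated sources the intensities add, so convert each level to linear form, sum, and take 10·log₁₀ of the total.
Σ 10^(L/10) = 10^(67/10) + 10^(73/10) + 10^(80/10) + 10^(84/10) = 3.762e+08.
L_total = 10·log₁₀(3.762e+08) = 85.75 dB.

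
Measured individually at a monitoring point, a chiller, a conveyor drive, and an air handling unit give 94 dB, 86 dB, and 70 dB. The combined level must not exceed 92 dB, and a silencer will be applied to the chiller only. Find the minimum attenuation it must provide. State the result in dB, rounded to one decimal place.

3.3 dB

Fixed contribution from the other sources: Σ 10^(L/10) = 10^(86/10) + 10^(70/10) = 4.081e+08 (86.11 dB).
The limit corresponds to 10^(92/10) = 1.585e+09; subtracting the fixed part leaves 1.177e+09 for the chiller, i.e. 90.71 dB.
Required insertion loss = 94 − 90.71 = 3.29 dB.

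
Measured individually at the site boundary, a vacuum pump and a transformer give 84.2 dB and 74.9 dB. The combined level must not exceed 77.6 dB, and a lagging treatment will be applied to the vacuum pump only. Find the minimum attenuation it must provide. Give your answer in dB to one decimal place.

9.9 dB

Fixed contribution from the other source: Σ 10^(L/10) = 10^(74.9/10) = 3.090e+07 (74.90 dB).
The limit corresponds to 10^(77.6/10) = 5.754e+07; subtracting the fixed part leaves 2.664e+07 for the vacuum pump, i.e. 74.26 dB.
So the vacuum pump must be reduced from 84.2 to 74.26 dB: IL = 9.94 dB.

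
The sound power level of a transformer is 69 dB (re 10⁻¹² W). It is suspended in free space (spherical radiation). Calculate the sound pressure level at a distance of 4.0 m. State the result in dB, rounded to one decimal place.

The power spreads over a sphere of area 4π·r², so L_p = L_w − 10·log₁₀(4π·r²).
4π·r² = 201.1 m², 10·log₁₀ of that is 23.033 dB.
L_p = 69 − 23.033 = 45.97 dB.

46.0 dB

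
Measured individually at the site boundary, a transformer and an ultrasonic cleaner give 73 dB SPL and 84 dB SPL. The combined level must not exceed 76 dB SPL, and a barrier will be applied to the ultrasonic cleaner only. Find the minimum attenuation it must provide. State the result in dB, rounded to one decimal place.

11.0 dB

Fixed contribution from the other source: Σ 10^(L/10) = 10^(73/10) = 1.995e+07 (73.00 dB SPL).
To meet 76 dB SPL overall, the treated ultrasonic cleaner may contribute at most 10^(76/10) − 1.995e+07 = 1.986e+07, i.e. 72.98 dB SPL.
So the ultrasonic cleaner must be reduced from 84 to 72.98 dB SPL: IL = 11.02 dB.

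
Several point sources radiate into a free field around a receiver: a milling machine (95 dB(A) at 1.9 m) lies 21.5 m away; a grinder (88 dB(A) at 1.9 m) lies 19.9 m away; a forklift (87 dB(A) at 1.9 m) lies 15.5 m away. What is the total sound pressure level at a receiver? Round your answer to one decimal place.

75.8 dB(A)

Apply inverse-square spreading to bring every level to the receiver, then sum 10^(L/10).
milling machine: 95 − 20·log₁₀(21.5/1.9) = 95 − 21.07 = 73.93 dB(A).
grinder: 88 − 20·log₁₀(19.9/1.9) = 88 − 20.40 = 67.60 dB(A).
forklift: 87 − 20·log₁₀(15.5/1.9) = 87 − 18.23 = 68.77 dB(A).
Σ 10^(L/10) = 3.798e+07 → L_total = 10·log₁₀(3.798e+07) = 75.80 dB(A).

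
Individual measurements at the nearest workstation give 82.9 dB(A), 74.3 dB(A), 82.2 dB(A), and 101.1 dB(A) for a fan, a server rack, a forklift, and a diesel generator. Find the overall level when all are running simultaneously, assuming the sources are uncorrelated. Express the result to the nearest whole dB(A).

For uncorrelated sources the intensities add, so convert each level to linear form, sum, and take 10·log₁₀ of the total.
Σ 10^(L/10) = 10^(82.9/10) + 10^(74.3/10) + 10^(82.2/10) + 10^(101.1/10) = 1.327e+10.
L_total = 10·log₁₀(1.327e+10) = 101.23 dB(A).

101 dB(A)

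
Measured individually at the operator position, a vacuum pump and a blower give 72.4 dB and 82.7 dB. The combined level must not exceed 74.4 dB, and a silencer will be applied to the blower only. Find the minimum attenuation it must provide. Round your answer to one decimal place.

Everything except the blower sums to 10^(72.4/10) = 1.738e+07 in linear terms, 72.40 dB.
The limit corresponds to 10^(74.4/10) = 2.754e+07; subtracting the fixed part leaves 1.016e+07 for the blower, i.e. 70.07 dB.
So the blower must be reduced from 82.7 to 70.07 dB: IL = 12.63 dB.

12.6 dB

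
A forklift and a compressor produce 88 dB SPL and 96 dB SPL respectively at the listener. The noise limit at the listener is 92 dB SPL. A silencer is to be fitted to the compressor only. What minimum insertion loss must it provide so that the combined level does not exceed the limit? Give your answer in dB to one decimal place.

The untreated sources together contribute 10^(88/10) = 6.310e+08, i.e. 88.00 dB SPL.
The limit corresponds to 10^(92/10) = 1.585e+09; subtracting the fixed part leaves 9.539e+08 for the compressor, i.e. 89.80 dB SPL.
So the compressor must be reduced from 96 to 89.80 dB SPL: IL = 6.20 dB.

6.2 dB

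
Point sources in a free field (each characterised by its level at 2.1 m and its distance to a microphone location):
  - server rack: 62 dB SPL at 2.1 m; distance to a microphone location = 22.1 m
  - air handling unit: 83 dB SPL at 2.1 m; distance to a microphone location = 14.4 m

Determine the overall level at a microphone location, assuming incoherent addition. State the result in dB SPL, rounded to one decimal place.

Propagate each source to the receiver with L = L_ref − 20·log₁₀(r/r_ref), then add intensities.
server rack: 62 − 20·log₁₀(22.1/2.1) = 62 − 20.44 = 41.56 dB SPL.
air handling unit: 83 − 20·log₁₀(14.4/2.1) = 83 − 16.72 = 66.28 dB SPL.
Σ 10^(L/10) = 4.258e+06 → L_total = 10·log₁₀(4.258e+06) = 66.29 dB SPL.

66.3 dB SPL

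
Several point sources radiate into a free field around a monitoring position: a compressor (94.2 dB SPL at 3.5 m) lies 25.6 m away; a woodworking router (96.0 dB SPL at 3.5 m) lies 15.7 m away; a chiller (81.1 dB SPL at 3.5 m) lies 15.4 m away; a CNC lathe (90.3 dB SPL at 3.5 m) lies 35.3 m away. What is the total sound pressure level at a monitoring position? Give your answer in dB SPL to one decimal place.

First find each source's level at the receiver (point-source: −20·log₁₀(r/r_ref)), then combine on an intensity basis.
compressor: 94.2 − 20·log₁₀(25.6/3.5) = 94.2 − 17.28 = 76.92 dB SPL.
woodworking router: 96.0 − 20·log₁₀(15.7/3.5) = 96.0 − 13.04 = 82.96 dB SPL.
chiller: 81.1 − 20·log₁₀(15.4/3.5) = 81.1 − 12.87 = 68.23 dB SPL.
CNC lathe: 90.3 − 20·log₁₀(35.3/3.5) = 90.3 − 20.07 = 70.23 dB SPL.
Σ 10^(L/10) = 2.642e+08 → L_total = 10·log₁₀(2.642e+08) = 84.22 dB SPL.

84.2 dB SPL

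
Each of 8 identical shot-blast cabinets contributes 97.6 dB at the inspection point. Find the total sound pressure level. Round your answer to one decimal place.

106.6 dB

L_total = L₁ + 10·log₁₀ N for N identical incoherent sources.
L_total = 97.6 + 10·log₁₀(8) = 97.6 + 9.031 = 106.63 dB.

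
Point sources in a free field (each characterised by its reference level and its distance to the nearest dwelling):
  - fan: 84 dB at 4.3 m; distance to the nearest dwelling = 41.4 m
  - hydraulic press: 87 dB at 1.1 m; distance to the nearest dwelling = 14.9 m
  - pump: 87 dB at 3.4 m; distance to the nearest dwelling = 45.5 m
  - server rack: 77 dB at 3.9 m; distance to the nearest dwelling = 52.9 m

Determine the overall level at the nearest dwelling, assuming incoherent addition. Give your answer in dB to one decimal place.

69.3 dB

First find each source's level at the receiver (point-source: −20·log₁₀(r/r_ref)), then combine on an intensity basis.
fan: 84 − 20·log₁₀(41.4/4.3) = 84 − 19.67 = 64.33 dB.
hydraulic press: 87 − 20·log₁₀(14.9/1.1) = 87 − 22.64 = 64.36 dB.
pump: 87 − 20·log₁₀(45.5/3.4) = 87 − 22.53 = 64.47 dB.
server rack: 77 − 20·log₁₀(52.9/3.9) = 77 − 22.65 = 54.35 dB.
Σ 10^(L/10) = 8.512e+06 → L_total = 10·log₁₀(8.512e+06) = 69.30 dB.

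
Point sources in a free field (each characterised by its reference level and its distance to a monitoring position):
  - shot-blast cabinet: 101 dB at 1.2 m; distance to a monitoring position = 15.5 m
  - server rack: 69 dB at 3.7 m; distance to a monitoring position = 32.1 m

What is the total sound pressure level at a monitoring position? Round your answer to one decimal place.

Apply inverse-square spreading to bring every level to the receiver, then sum 10^(L/10).
shot-blast cabinet: 101 − 20·log₁₀(15.5/1.2) = 101 − 22.22 = 78.78 dB.
server rack: 69 − 20·log₁₀(32.1/3.7) = 69 − 18.77 = 50.23 dB.
Σ 10^(L/10) = 7.556e+07 → L_total = 10·log₁₀(7.556e+07) = 78.78 dB.

78.8 dB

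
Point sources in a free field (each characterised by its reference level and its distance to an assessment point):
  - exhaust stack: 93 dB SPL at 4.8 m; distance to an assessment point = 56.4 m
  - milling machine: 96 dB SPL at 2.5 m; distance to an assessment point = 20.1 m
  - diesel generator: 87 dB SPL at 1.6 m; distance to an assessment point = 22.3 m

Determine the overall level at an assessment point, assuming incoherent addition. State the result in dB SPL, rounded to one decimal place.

79.0 dB SPL

Apply inverse-square spreading to bring every level to the receiver, then sum 10^(L/10).
exhaust stack: 93 − 20·log₁₀(56.4/4.8) = 93 − 21.40 = 71.60 dB SPL.
milling machine: 96 − 20·log₁₀(20.1/2.5) = 96 − 18.11 = 77.89 dB SPL.
diesel generator: 87 − 20·log₁₀(22.3/1.6) = 87 − 22.88 = 64.12 dB SPL.
Σ 10^(L/10) = 7.862e+07 → L_total = 10·log₁₀(7.862e+07) = 78.96 dB SPL.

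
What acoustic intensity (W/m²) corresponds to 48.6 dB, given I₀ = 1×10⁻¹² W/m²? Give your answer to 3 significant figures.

I/I₀ = 10^(48.6/10) = 7.244e+04, so I = 7.244e+04 × 10⁻¹² W/m².

7.24e-08 W/m²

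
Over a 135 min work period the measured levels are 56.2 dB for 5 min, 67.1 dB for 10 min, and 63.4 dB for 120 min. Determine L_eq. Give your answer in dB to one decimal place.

The energy average is taken in the linear domain: L_eq = 10·log₁₀[(Σ tᵢ·10^(Lᵢ/10))/T], T = 135 min.
Σ tᵢ·10^(Lᵢ/10) = 5·10^(56.2/10) + 10·10^(67.1/10) + 120·10^(63.4/10) = 3.159e+08.
L_eq = 10·log₁₀(3.159e+08/135) = 63.69 dB.

63.7 dB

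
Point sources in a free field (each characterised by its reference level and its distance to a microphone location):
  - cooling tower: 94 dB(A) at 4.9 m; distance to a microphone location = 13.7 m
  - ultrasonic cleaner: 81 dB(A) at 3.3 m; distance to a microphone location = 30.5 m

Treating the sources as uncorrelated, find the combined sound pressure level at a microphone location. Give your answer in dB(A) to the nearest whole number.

Apply inverse-square spreading to bring every level to the receiver, then sum 10^(L/10).
cooling tower: 94 − 20·log₁₀(13.7/4.9) = 94 − 8.93 = 85.07 dB(A).
ultrasonic cleaner: 81 − 20·log₁₀(30.5/3.3) = 81 − 19.32 = 61.68 dB(A).
Σ 10^(L/10) = 3.228e+08 → L_total = 10·log₁₀(3.228e+08) = 85.09 dB(A).

85 dB(A)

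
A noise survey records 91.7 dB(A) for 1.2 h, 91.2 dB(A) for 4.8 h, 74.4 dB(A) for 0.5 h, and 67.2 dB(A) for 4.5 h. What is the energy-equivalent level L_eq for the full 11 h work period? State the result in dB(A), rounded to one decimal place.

The energy average is taken in the linear domain: L_eq = 10·log₁₀[(Σ tᵢ·10^(Lᵢ/10))/T], T = 11 h.
Σ tᵢ·10^(Lᵢ/10) = 1.2·10^(91.7/10) + 4.8·10^(91.2/10) + 0.5·10^(74.4/10) + 4.5·10^(67.2/10) = 8.140e+09.
L_eq = 10·log₁₀(8.140e+09/11) = 88.69 dB(A).

88.7 dB(A)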